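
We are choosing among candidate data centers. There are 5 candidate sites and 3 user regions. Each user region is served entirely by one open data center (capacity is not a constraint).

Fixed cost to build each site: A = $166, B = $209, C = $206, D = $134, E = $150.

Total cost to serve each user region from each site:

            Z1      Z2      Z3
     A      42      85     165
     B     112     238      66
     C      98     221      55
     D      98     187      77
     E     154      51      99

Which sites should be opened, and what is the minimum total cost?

Open E only; minimum total cost 454.

For any fixed open set, each user region goes to its cheapest open site; total = fixed + service.
{E}: Z1→E 154, Z2→E 51, Z3→E 99. Service 304; fixed 150; total 454.
{A}: Z1→A 42, Z2→A 85, Z3→A 165. Service 292; fixed 166; total 458.
{D}: service 362 + fixed 134 = 496
{A, B, C, D, E}: Z1→A 42, Z2→E 51, Z3→C 55. Service 148; fixed 865; total 1013.
No other subset beats 454.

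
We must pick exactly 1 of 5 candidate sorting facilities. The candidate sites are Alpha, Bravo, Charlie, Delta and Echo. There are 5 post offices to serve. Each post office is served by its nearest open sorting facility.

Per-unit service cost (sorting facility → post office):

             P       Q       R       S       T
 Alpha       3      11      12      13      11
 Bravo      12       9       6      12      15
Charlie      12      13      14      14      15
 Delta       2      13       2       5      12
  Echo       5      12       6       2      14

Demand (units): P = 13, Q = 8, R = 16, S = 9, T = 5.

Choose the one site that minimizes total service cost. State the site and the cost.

Choose Delta only; total service cost 267.

With exactly 1 open, each post office uses its cheapest among the chosen.
{Delta}: P→Delta 2·13=26, Q→Delta 13·8=104, R→Delta 2·16=32, S→Delta 5·9=45, T→Delta 12·5=60. Service cost 267.
{Echo}: service cost 345
{Alpha}: service cost 491
Among all 5 size-1 choices, {Delta} is lowest.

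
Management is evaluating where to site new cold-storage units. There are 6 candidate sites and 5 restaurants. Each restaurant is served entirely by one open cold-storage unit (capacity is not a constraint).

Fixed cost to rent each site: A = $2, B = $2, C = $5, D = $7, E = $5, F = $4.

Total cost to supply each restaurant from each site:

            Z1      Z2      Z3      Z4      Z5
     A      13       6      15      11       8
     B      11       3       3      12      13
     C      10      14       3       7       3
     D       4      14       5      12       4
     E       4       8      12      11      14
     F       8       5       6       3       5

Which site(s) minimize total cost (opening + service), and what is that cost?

For any fixed open set, each restaurant goes to its cheapest open site; total = fixed + service.
{B, F}: Z1→F 8, Z2→B 3, Z3→B 3, Z4→F 3, Z5→F 5. Service 22; fixed 6; total 28.
{B, E, F}: service 18 + fixed 11 = 29
{A, B, F}: service 22 + fixed 8 = 30
{A, B, C, D, E, F}: service 16 + fixed 25 = 41
No other subset beats 28.

Open B and F; minimum total cost 28.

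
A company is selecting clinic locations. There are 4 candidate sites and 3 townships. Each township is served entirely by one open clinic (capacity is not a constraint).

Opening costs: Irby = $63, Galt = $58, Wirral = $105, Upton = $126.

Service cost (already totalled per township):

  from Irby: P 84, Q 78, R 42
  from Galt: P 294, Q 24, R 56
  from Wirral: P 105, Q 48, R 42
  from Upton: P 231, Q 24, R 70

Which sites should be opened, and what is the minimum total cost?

For any fixed open set, each township goes to its cheapest open site; total = fixed + service.
{Irby}: P→Irby 84, Q→Irby 78, R→Irby 42. Service 204; fixed 63; total 267.
{Irby, Galt}: service 150 + fixed 121 = 271
{Wirral}: P→Wirral 105, Q→Wirral 48, R→Wirral 42. Service 195; fixed 105; total 300.
{Irby, Galt, Wirral, Upton}: service 150 + fixed 352 = 502
No other subset beats 267.

Open Irby only; minimum total cost 267.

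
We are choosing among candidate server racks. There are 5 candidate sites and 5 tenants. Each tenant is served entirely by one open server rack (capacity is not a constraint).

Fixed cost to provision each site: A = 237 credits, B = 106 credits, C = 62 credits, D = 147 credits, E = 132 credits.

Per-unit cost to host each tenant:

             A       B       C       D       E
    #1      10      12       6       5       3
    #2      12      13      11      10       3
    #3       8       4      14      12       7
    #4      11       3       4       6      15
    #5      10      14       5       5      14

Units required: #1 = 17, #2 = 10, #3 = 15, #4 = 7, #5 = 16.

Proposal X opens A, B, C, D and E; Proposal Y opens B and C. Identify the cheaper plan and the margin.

Proposal Y is cheaper by 385.

Proposal X: {A, B, C, D, E}: #1→E 3·17=51, #2→E 3·10=30, #3→B 4·15=60, #4→B 3·7=21, #5→C 5·16=80. Service 242; fixed 684; total 926.
Proposal Y: {B, C}: #1→C 6·17=102, #2→C 11·10=110, #3→B 4·15=60, #4→B 3·7=21, #5→C 5·16=80. Service 373; fixed 168; total 541.
Difference: |926 − 541| = 385.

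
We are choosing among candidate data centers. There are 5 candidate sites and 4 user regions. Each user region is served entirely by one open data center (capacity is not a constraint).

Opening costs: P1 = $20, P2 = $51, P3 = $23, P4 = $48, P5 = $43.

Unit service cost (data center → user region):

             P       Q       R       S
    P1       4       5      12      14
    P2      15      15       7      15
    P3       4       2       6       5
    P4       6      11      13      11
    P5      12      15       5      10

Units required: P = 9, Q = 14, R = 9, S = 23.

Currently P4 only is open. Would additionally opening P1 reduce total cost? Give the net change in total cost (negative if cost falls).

Yes — net change −91 (cost falls by 91).

Current service cost with {P4}: 578.
Adding P1: each user region re-picks its cheapest; new service cost 467, saving 111.
Extra fixed cost: 20. Net change = 20 − 111 = -91.
(Totals: 626 → 535.)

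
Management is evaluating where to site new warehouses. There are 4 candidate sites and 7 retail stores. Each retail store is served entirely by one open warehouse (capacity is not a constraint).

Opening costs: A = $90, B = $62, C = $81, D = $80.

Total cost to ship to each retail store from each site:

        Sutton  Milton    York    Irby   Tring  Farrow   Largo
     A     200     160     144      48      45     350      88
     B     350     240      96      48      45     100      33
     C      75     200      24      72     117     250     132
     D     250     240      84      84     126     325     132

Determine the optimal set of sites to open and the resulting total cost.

For any fixed open set, each retail store goes to its cheapest open site; total = fixed + service.
{B, C}: Sutton→C 75, Milton→C 200, York→C 24, Irby→B 48, Tring→B 45, Farrow→B 100, Largo→B 33. Service 525; fixed 143; total 668.
{A, B, C}: Sutton→C 75, Milton→A 160, York→C 24, Irby→A 48, Tring→A 45, Farrow→B 100, Largo→B 33. Service 485; fixed 233; total 718.
{B, C, D}: Sutton→C 75, Milton→C 200, York→C 24, Irby→B 48, Tring→B 45, Farrow→B 100, Largo→B 33. Service 525; fixed 223; total 748.
{A, B, C, D}: service 485 + fixed 313 = 798
No other subset beats 668.

Open B and C; minimum total cost 668.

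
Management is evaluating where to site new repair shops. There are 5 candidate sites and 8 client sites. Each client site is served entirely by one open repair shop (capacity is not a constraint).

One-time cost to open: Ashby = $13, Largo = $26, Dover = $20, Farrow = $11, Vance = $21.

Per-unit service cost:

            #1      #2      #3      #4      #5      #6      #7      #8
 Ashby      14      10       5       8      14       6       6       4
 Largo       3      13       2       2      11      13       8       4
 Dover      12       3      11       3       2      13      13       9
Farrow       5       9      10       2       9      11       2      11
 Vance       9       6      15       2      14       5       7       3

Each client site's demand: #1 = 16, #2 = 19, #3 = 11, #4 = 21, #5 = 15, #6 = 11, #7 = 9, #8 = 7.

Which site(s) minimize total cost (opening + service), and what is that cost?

For any fixed open set, each client site goes to its cheapest open site; total = fixed + service.
{Largo, Dover, Farrow, Vance}: #1→Largo 3·16=48, #2→Dover 3·19=57, #3→Largo 2·11=22, #4→Largo 2·21=42, #5→Dover 2·15=30, #6→Vance 5·11=55, #7→Farrow 2·9=18, #8→Vance 3·7=21. Service 293; fixed 78; total 371.
{Ashby, Largo, Dover, Farrow}: #1→Largo 3·16=48, #2→Dover 3·19=57, #3→Largo 2·11=22, #4→Largo 2·21=42, #5→Dover 2·15=30, #6→Ashby 6·11=66, #7→Farrow 2·9=18, #8→Ashby 4·7=28. Service 311; fixed 70; total 381.
{Ashby, Largo, Dover, Farrow, Vance}: service 293 + fixed 91 = 384
{Farrow}: #1→Farrow 5·16=80, #2→Farrow 9·19=171, #3→Farrow 10·11=110, #4→Farrow 2·21=42, #5→Farrow 9·15=135, #6→Farrow 11·11=121, #7→Farrow 2·9=18, #8→Farrow 11·7=77. Service 754; fixed 11; total 765.
No other subset beats 371.

Open Largo, Dover, Farrow and Vance; minimum total cost 371.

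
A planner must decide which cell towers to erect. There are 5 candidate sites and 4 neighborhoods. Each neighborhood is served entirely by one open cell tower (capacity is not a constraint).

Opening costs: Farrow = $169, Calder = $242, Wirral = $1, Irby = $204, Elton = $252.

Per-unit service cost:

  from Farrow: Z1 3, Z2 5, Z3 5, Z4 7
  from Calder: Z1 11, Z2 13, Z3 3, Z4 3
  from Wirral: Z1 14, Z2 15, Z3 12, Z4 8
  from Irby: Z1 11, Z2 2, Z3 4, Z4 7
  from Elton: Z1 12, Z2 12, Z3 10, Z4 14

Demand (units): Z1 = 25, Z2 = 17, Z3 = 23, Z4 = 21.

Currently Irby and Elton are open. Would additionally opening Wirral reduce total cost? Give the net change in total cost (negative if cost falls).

No — net change +1 (cost rises by 1).

Current service cost with {Irby, Elton}: 548.
Adding Wirral: each neighborhood re-picks its cheapest; new service cost 548, saving 0.
Extra fixed cost: 1. Net change = 1 − 0 = 1.
(Totals: 1004 → 1005.)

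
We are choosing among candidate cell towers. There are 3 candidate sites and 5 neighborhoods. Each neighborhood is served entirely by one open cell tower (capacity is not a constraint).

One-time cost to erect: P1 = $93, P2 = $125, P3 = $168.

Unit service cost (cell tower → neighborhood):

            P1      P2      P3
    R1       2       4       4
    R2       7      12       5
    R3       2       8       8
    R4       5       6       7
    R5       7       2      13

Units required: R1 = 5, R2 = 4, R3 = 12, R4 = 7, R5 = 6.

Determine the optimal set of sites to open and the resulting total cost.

Open P1 only; minimum total cost 232.

For any fixed open set, each neighborhood goes to its cheapest open site; total = fixed + service.
{P1}: R1→P1 2·5=10, R2→P1 7·4=28, R3→P1 2·12=24, R4→P1 5·7=35, R5→P1 7·6=42. Service 139; fixed 93; total 232.
{P1, P2}: R1→P1 2·5=10, R2→P1 7·4=28, R3→P1 2·12=24, R4→P1 5·7=35, R5→P2 2·6=12. Service 109; fixed 218; total 327.
{P2}: service 218 + fixed 125 = 343
{P1, P2, P3}: service 101 + fixed 386 = 487
No other subset beats 232.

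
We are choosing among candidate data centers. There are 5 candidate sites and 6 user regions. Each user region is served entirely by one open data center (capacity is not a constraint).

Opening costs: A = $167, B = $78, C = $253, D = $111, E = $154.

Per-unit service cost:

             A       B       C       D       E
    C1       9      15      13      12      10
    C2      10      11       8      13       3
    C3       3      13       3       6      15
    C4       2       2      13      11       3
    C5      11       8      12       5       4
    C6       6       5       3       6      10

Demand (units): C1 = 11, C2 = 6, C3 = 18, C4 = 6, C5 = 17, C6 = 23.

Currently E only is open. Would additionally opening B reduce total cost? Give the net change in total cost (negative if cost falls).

Yes — net change −79 (cost falls by 79).

Current service cost with {E}: 714.
Adding B: each user region re-picks its cheapest; new service cost 557, saving 157.
Extra fixed cost: 78. Net change = 78 − 157 = -79.
(Totals: 868 → 789.)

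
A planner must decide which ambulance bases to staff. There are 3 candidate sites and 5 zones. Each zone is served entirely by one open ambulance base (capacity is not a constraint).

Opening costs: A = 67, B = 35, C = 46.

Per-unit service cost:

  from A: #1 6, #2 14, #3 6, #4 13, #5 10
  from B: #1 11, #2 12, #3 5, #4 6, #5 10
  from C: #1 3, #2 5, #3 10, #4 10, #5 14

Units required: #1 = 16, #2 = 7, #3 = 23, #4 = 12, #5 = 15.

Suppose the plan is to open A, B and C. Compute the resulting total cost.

Total cost: 568

Each zone is assigned to its cheapest site among the open ones.
{A, B, C}: #1→C 3·16=48, #2→C 5·7=35, #3→B 5·23=115, #4→B 6·12=72, #5→A 10·15=150. Service 420; fixed 148; total 568.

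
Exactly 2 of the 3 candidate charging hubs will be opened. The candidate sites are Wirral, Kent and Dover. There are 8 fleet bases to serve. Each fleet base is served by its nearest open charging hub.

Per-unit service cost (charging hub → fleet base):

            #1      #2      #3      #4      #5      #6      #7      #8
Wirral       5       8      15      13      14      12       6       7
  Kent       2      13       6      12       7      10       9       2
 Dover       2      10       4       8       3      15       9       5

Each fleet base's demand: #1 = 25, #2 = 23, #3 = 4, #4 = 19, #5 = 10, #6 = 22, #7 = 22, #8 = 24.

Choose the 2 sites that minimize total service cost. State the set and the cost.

Choose Kent and Dover; total service cost 944.

With exactly 2 open, each fleet base uses its cheapest among the chosen.
{Kent, Dover}: #1→Kent 2·25=50, #2→Dover 10·23=230, #3→Dover 4·4=16, #4→Dover 8·19=152, #5→Dover 3·10=30, #6→Kent 10·22=220, #7→Kent 9·22=198, #8→Kent 2·24=48. Service cost 944.
{Wirral, Dover}: service cost 948
{Wirral, Kent}: service cost 956
Among all 3 size-2 choices, {Kent, Dover} is lowest.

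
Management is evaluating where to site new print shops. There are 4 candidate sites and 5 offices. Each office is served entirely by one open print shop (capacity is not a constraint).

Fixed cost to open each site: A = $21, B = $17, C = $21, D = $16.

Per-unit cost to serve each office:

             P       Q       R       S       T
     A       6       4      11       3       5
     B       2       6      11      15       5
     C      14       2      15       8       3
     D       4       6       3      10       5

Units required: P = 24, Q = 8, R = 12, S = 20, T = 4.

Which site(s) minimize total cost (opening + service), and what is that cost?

Open A, B, C and D; minimum total cost 247.

For any fixed open set, each office goes to its cheapest open site; total = fixed + service.
{A, B, C, D}: P→B 2·24=48, Q→C 2·8=16, R→D 3·12=36, S→A 3·20=60, T→C 3·4=12. Service 172; fixed 75; total 247.
{A, B, D}: P→B 2·24=48, Q→A 4·8=32, R→D 3·12=36, S→A 3·20=60, T→A 5·4=20. Service 196; fixed 54; total 250.
{A, C, D}: P→D 4·24=96, Q→C 2·8=16, R→D 3·12=36, S→A 3·20=60, T→C 3·4=12. Service 220; fixed 58; total 278.
{D}: P→D 4·24=96, Q→D 6·8=48, R→D 3·12=36, S→D 10·20=200, T→D 5·4=20. Service 400; fixed 16; total 416.
(All 15 nonempty subsets were checked; A, B, C and D is lowest.)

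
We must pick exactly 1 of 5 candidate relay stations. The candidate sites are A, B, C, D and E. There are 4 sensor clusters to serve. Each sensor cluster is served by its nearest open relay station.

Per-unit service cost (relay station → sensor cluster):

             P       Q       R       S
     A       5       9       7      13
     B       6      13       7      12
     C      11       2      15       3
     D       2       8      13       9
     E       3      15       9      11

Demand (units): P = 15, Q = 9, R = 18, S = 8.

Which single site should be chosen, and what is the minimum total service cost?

Choose A only; total service cost 386.

With exactly 1 open, each sensor cluster uses its cheapest among the chosen.
{A}: P→A 5·15=75, Q→A 9·9=81, R→A 7·18=126, S→A 13·8=104. Service cost 386.
{D}: service cost 408
{B}: service cost 429
Among all 5 size-1 choices, {A} is lowest.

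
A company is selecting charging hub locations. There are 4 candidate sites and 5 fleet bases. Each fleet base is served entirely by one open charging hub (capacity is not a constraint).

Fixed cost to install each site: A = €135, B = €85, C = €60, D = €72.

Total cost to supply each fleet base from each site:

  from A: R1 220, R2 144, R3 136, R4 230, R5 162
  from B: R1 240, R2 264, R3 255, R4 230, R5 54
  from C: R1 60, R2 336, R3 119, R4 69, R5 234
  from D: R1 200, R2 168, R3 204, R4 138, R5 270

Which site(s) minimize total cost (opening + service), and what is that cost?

Open B, C and D; minimum total cost 687.

For any fixed open set, each fleet base goes to its cheapest open site; total = fixed + service.
{B, C, D}: R1→C 60, R2→D 168, R3→C 119, R4→C 69, R5→B 54. Service 470; fixed 217; total 687.
{B, C}: R1→C 60, R2→B 264, R3→C 119, R4→C 69, R5→B 54. Service 566; fixed 145; total 711.
{A, B, C}: service 446 + fixed 280 = 726
{A, B, C, D}: R1→C 60, R2→A 144, R3→C 119, R4→C 69, R5→B 54. Service 446; fixed 352; total 798.
No other subset beats 687.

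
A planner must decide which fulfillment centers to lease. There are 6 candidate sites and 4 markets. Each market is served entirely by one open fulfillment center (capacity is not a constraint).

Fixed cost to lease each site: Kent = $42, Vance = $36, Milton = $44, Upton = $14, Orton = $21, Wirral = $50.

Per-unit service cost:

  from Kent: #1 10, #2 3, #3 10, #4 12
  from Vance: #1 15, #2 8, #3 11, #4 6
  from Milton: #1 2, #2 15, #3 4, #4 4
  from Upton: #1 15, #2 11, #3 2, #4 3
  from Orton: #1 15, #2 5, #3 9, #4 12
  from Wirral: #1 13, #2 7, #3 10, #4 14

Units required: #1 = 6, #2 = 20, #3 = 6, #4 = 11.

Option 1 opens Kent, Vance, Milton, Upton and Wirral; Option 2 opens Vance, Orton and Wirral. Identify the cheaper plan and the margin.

Option 1 is cheaper by 102.

Option 1: {Kent, Vance, Milton, Upton, Wirral}: #1→Milton 2·6=12, #2→Kent 3·20=60, #3→Upton 2·6=12, #4→Upton 3·11=33. Service 117; fixed 186; total 303.
Option 2: {Vance, Orton, Wirral}: #1→Wirral 13·6=78, #2→Orton 5·20=100, #3→Orton 9·6=54, #4→Vance 6·11=66. Service 298; fixed 107; total 405.
Difference: |303 − 405| = 102.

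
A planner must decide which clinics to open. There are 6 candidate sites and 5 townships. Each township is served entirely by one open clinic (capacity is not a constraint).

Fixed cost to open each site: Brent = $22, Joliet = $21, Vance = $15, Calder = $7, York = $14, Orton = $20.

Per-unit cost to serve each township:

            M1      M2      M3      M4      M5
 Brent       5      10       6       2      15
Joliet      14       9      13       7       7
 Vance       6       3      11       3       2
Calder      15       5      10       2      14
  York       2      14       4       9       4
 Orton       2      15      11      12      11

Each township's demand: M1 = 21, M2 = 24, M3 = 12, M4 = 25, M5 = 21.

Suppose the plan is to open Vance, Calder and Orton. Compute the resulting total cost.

Total cost: 368

Each township is assigned to its cheapest site among the open ones.
{Vance, Calder, Orton}: M1→Orton 2·21=42, M2→Vance 3·24=72, M3→Calder 10·12=120, M4→Calder 2·25=50, M5→Vance 2·21=42. Service 326; fixed 42; total 368.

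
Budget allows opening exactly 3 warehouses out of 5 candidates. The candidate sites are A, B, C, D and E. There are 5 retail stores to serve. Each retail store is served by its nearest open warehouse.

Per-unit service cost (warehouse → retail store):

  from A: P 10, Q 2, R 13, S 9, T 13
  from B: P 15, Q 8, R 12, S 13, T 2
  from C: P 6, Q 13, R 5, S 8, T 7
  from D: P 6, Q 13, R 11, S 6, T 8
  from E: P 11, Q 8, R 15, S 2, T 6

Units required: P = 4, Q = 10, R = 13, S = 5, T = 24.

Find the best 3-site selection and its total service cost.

Choose A, B and C; total service cost 197.

With exactly 3 open, each retail store uses its cheapest among the chosen.
{A, B, C}: P→C 6·4=24, Q→A 2·10=20, R→C 5·13=65, S→C 8·5=40, T→B 2·24=48. Service cost 197.
{B, C, E}: service cost 227
{B, C, D}: service cost 247
Among all 10 size-3 choices, {A, B, C} is lowest.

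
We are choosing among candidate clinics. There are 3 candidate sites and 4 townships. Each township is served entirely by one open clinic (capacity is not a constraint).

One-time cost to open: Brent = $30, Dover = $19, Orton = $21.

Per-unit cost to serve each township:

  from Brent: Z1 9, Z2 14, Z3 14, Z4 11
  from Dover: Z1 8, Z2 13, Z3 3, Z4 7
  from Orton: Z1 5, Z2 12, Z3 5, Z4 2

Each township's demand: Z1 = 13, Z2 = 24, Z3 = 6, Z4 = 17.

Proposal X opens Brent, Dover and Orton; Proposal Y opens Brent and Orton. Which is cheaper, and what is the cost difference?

Proposal X: {Brent, Dover, Orton}: Z1→Orton 5·13=65, Z2→Orton 12·24=288, Z3→Dover 3·6=18, Z4→Orton 2·17=34. Service 405; fixed 70; total 475.
Proposal Y: {Brent, Orton}: Z1→Orton 5·13=65, Z2→Orton 12·24=288, Z3→Orton 5·6=30, Z4→Orton 2·17=34. Service 417; fixed 51; total 468.
Difference: |475 − 468| = 7.

Proposal Y is cheaper by 7.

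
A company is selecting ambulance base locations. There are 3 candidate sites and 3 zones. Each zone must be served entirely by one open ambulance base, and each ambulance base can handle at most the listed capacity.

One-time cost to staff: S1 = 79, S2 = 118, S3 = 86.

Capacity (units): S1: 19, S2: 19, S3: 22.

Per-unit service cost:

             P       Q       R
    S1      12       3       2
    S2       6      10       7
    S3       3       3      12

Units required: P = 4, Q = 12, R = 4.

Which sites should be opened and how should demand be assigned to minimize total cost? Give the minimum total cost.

Open {S3}: P→S3 3·4=12, Q→S3 3·12=36, R→S3 12·4=48.
Loads: S3 carries 20/22. Service 96; fixed 86; total 182.
Next best feasible plan costs 221.

Minimum total cost: 182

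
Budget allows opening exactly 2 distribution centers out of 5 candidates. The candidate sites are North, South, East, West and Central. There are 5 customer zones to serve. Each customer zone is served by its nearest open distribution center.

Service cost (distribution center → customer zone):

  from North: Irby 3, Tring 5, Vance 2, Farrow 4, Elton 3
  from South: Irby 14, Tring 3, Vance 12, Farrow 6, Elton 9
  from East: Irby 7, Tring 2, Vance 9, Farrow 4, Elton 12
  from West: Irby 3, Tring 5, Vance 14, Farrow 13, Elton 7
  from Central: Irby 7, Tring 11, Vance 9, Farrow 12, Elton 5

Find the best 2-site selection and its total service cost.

Choose North and East; total service cost 14.

With exactly 2 open, each customer zone uses its cheapest among the chosen.
{North, East}: Irby→North 3, Tring→East 2, Vance→North 2, Farrow→North 4, Elton→North 3. Service cost 14.
{North, South}: service cost 15
{North, West}: service cost 17
Among all 10 size-2 choices, {North, East} is lowest.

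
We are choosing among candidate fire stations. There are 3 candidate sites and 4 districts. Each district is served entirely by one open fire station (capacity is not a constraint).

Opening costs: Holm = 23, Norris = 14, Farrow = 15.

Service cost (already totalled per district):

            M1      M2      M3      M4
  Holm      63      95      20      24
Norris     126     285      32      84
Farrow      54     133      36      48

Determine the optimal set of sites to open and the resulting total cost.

Open Holm only; minimum total cost 225.

For any fixed open set, each district goes to its cheapest open site; total = fixed + service.
{Holm}: M1→Holm 63, M2→Holm 95, M3→Holm 20, M4→Holm 24. Service 202; fixed 23; total 225.
{Holm, Farrow}: M1→Farrow 54, M2→Holm 95, M3→Holm 20, M4→Holm 24. Service 193; fixed 38; total 231.
{Holm, Norris}: service 202 + fixed 37 = 239
{Holm, Norris, Farrow}: M1→Farrow 54, M2→Holm 95, M3→Holm 20, M4→Holm 24. Service 193; fixed 52; total 245.
No other subset beats 225.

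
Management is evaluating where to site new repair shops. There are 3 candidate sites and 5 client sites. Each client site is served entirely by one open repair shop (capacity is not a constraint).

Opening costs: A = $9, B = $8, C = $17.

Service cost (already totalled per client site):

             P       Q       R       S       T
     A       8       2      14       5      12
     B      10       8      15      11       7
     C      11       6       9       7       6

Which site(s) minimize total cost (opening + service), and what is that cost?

For any fixed open set, each client site goes to its cheapest open site; total = fixed + service.
{A}: P→A 8, Q→A 2, R→A 14, S→A 5, T→A 12. Service 41; fixed 9; total 50.
{A, B}: service 36 + fixed 17 = 53
{A, C}: service 30 + fixed 26 = 56
{A, B, C}: P→A 8, Q→A 2, R→C 9, S→A 5, T→C 6. Service 30; fixed 34; total 64.
(All 7 nonempty subsets were checked; A only is lowest.)

Open A only; minimum total cost 50.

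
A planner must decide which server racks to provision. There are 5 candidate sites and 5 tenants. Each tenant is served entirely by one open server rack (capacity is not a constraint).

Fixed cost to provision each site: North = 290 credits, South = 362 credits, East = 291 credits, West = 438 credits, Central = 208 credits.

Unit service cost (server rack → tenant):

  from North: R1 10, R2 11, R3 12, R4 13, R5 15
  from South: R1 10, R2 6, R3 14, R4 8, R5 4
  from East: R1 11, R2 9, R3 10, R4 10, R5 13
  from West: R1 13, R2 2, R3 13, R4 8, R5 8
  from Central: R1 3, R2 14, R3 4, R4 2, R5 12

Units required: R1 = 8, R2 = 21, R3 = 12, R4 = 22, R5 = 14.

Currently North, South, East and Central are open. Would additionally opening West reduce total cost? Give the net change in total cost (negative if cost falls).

No — net change +354 (cost rises by 354).

Current service cost with {North, South, East, Central}: 298.
Adding West: each tenant re-picks its cheapest; new service cost 214, saving 84.
Extra fixed cost: 438. Net change = 438 − 84 = 354.
(Totals: 1449 → 1803.)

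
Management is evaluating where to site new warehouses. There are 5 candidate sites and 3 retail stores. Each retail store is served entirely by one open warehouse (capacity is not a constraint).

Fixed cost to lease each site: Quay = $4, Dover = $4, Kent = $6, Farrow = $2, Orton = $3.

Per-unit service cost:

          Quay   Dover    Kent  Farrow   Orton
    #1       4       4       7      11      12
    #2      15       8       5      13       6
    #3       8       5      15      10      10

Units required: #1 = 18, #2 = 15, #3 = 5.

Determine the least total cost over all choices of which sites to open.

Minimum total cost: 182

For any fixed open set, each retail store goes to its cheapest open site; total = fixed + service.
{Dover, Kent}: #1→Dover 4·18=72, #2→Kent 5·15=75, #3→Dover 5·5=25. Service 172; fixed 10; total 182.
{Dover, Kent, Farrow}: #1→Dover 4·18=72, #2→Kent 5·15=75, #3→Dover 5·5=25. Service 172; fixed 12; total 184.
{Dover, Kent, Orton}: service 172 + fixed 13 = 185
{Quay, Dover, Kent, Farrow, Orton}: #1→Quay 4·18=72, #2→Kent 5·15=75, #3→Dover 5·5=25. Service 172; fixed 19; total 191.
No other subset beats 182.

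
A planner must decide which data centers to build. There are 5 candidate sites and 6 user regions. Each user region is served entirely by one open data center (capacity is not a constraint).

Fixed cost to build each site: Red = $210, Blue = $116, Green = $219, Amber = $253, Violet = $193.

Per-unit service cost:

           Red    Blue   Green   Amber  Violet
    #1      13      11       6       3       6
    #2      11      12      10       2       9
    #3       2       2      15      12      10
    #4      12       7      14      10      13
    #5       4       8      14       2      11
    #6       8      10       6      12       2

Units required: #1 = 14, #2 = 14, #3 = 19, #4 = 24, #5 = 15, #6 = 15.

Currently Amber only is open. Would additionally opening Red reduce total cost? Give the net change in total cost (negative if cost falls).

Yes — net change −40 (cost falls by 40).

Current service cost with {Amber}: 748.
Adding Red: each user region re-picks its cheapest; new service cost 498, saving 250.
Extra fixed cost: 210. Net change = 210 − 250 = -40.
(Totals: 1001 → 961.)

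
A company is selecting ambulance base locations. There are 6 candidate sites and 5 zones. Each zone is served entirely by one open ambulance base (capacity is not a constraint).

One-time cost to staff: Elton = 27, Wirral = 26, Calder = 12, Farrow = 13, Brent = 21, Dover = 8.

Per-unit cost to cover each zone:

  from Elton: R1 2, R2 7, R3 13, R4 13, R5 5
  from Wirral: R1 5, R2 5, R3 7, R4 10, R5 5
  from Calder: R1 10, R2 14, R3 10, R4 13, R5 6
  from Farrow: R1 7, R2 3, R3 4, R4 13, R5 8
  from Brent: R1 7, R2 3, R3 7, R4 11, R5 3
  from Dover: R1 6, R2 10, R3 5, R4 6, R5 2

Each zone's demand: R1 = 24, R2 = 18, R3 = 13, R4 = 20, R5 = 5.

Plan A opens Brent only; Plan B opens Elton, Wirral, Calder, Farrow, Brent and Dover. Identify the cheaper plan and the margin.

Plan B is cheaper by 178.

Plan A: {Brent}: R1→Brent 7·24=168, R2→Brent 3·18=54, R3→Brent 7·13=91, R4→Brent 11·20=220, R5→Brent 3·5=15. Service 548; fixed 21; total 569.
Plan B: {Elton, Wirral, Calder, Farrow, Brent, Dover}: R1→Elton 2·24=48, R2→Farrow 3·18=54, R3→Farrow 4·13=52, R4→Dover 6·20=120, R5→Dover 2·5=10. Service 284; fixed 107; total 391.
Difference: |569 − 391| = 178.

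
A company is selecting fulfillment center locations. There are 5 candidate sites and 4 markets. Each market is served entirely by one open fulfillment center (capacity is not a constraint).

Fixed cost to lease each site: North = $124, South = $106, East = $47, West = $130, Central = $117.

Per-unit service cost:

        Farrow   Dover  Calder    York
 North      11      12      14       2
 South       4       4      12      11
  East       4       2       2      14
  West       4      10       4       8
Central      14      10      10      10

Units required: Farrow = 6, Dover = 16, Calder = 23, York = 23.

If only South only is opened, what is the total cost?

Each market is assigned to its cheapest site among the open ones.
{South}: Farrow→South 4·6=24, Dover→South 4·16=64, Calder→South 12·23=276, York→South 11·23=253. Service 617; fixed 106; total 723.

Total cost: 723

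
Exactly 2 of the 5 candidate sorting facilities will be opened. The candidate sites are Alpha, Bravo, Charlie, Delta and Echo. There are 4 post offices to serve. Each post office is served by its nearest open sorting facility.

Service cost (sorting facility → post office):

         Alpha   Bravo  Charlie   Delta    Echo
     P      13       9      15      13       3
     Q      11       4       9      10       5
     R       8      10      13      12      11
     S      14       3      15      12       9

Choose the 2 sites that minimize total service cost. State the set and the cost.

With exactly 2 open, each post office uses its cheapest among the chosen.
{Bravo, Echo}: P→Echo 3, Q→Bravo 4, R→Bravo 10, S→Bravo 3. Service cost 20.
{Alpha, Bravo}: service cost 24
{Alpha, Echo}: service cost 25
Among all 10 size-2 choices, {Bravo, Echo} is lowest.

Choose Bravo and Echo; total service cost 20.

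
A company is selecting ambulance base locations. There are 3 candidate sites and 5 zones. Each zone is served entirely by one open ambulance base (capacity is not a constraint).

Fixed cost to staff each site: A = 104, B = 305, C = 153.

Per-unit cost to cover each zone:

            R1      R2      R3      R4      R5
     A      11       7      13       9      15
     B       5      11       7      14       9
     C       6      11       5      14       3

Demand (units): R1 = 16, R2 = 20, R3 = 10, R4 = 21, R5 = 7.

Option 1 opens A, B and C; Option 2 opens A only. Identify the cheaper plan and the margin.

Option 1: {A, B, C}: R1→B 5·16=80, R2→A 7·20=140, R3→C 5·10=50, R4→A 9·21=189, R5→C 3·7=21. Service 480; fixed 562; total 1042.
Option 2: {A}: R1→A 11·16=176, R2→A 7·20=140, R3→A 13·10=130, R4→A 9·21=189, R5→A 15·7=105. Service 740; fixed 104; total 844.
Difference: |1042 − 844| = 198.

Option 2 is cheaper by 198.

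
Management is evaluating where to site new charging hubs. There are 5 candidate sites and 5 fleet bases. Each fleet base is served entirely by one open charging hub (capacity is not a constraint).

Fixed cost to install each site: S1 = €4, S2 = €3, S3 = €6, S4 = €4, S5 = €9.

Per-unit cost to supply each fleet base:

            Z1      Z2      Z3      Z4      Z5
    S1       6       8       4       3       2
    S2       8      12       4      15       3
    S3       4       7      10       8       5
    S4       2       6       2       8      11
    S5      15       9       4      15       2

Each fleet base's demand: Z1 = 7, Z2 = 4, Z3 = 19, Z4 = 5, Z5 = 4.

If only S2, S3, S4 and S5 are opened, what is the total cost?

Each fleet base is assigned to its cheapest site among the open ones.
{S2, S3, S4, S5}: Z1→S4 2·7=14, Z2→S4 6·4=24, Z3→S4 2·19=38, Z4→S3 8·5=40, Z5→S5 2·4=8. Service 124; fixed 22; total 146.

Total cost: 146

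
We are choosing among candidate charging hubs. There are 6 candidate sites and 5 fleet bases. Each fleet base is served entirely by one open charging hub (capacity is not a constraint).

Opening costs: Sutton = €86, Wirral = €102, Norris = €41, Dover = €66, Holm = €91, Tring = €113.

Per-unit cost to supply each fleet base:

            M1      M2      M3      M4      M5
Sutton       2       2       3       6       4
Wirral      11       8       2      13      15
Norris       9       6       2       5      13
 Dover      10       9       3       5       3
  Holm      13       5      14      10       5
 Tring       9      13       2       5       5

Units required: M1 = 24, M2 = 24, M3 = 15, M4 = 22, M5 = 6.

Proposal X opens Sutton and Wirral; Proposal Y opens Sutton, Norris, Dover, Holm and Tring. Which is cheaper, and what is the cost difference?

Proposal X: {Sutton, Wirral}: M1→Sutton 2·24=48, M2→Sutton 2·24=48, M3→Wirral 2·15=30, M4→Sutton 6·22=132, M5→Sutton 4·6=24. Service 282; fixed 188; total 470.
Proposal Y: {Sutton, Norris, Dover, Holm, Tring}: M1→Sutton 2·24=48, M2→Sutton 2·24=48, M3→Norris 2·15=30, M4→Norris 5·22=110, M5→Dover 3·6=18. Service 254; fixed 397; total 651.
Difference: |470 − 651| = 181.

Proposal X is cheaper by 181.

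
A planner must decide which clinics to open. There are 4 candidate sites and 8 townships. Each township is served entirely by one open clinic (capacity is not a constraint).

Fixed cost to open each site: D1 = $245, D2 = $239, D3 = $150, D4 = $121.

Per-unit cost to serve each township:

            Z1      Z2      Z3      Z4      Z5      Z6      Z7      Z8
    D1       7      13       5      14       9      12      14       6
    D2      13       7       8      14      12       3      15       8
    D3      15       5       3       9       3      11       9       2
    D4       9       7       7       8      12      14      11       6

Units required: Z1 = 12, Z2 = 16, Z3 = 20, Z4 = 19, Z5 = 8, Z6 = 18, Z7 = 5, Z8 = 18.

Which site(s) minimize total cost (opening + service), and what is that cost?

Open D3 only; minimum total cost 944.

For any fixed open set, each township goes to its cheapest open site; total = fixed + service.
{D3}: Z1→D3 15·12=180, Z2→D3 5·16=80, Z3→D3 3·20=60, Z4→D3 9·19=171, Z5→D3 3·8=24, Z6→D3 11·18=198, Z7→D3 9·5=45, Z8→D3 2·18=36. Service 794; fixed 150; total 944.
{D3, D4}: service 703 + fixed 271 = 974
{D2, D3}: service 626 + fixed 389 = 1015
{D1, D2, D3, D4}: service 535 + fixed 755 = 1290
No other subset beats 944.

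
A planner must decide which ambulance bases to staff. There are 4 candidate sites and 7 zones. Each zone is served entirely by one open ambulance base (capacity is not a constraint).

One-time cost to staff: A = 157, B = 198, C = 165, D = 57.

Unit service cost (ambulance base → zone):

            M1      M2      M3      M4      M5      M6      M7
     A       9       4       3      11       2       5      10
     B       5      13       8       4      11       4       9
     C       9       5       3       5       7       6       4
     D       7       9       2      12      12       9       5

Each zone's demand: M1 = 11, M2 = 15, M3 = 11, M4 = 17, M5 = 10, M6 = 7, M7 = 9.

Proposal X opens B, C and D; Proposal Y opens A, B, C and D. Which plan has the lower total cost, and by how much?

Proposal X: {B, C, D}: M1→B 5·11=55, M2→C 5·15=75, M3→D 2·11=22, M4→B 4·17=68, M5→C 7·10=70, M6→B 4·7=28, M7→C 4·9=36. Service 354; fixed 420; total 774.
Proposal Y: {A, B, C, D}: M1→B 5·11=55, M2→A 4·15=60, M3→D 2·11=22, M4→B 4·17=68, M5→A 2·10=20, M6→B 4·7=28, M7→C 4·9=36. Service 289; fixed 577; total 866.
Difference: |774 − 866| = 92.

Proposal X is cheaper by 92.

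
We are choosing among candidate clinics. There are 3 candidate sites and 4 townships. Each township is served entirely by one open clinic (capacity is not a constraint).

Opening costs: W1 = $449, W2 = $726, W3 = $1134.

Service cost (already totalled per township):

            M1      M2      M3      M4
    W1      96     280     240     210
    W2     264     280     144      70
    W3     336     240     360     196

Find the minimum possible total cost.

Minimum total cost: 1275

For any fixed open set, each township goes to its cheapest open site; total = fixed + service.
{W1}: M1→W1 96, M2→W1 280, M3→W1 240, M4→W1 210. Service 826; fixed 449; total 1275.
{W2}: service 758 + fixed 726 = 1484
{W1, W2}: service 590 + fixed 1175 = 1765
{W1, W2, W3}: service 550 + fixed 2309 = 2859
No other subset beats 1275.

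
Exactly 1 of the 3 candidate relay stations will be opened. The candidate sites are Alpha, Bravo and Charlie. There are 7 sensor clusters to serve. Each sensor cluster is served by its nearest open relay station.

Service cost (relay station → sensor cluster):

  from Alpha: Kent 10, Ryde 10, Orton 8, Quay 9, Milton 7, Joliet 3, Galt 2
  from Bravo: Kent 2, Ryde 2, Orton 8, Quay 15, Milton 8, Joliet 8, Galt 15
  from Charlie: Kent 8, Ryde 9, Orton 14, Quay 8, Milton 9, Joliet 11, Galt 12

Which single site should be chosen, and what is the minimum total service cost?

With exactly 1 open, each sensor cluster uses its cheapest among the chosen.
{Alpha}: Kent→Alpha 10, Ryde→Alpha 10, Orton→Alpha 8, Quay→Alpha 9, Milton→Alpha 7, Joliet→Alpha 3, Galt→Alpha 2. Service cost 49.
{Bravo}: service cost 58
{Charlie}: service cost 71
Among all 3 size-1 choices, {Alpha} is lowest.

Choose Alpha only; total service cost 49.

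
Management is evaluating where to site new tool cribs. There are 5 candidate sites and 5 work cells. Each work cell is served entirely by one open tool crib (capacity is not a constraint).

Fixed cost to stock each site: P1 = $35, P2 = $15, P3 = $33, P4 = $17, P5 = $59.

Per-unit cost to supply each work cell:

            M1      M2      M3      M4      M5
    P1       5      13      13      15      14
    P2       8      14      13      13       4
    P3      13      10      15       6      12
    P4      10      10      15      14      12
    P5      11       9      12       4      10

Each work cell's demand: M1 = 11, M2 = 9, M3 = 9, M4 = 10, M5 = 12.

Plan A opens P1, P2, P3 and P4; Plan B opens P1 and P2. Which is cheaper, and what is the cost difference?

Plan A is cheaper by 47.

Plan A: {P1, P2, P3, P4}: M1→P1 5·11=55, M2→P3 10·9=90, M3→P1 13·9=117, M4→P3 6·10=60, M5→P2 4·12=48. Service 370; fixed 100; total 470.
Plan B: {P1, P2}: M1→P1 5·11=55, M2→P1 13·9=117, M3→P1 13·9=117, M4→P2 13·10=130, M5→P2 4·12=48. Service 467; fixed 50; total 517.
Difference: |470 − 517| = 47.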